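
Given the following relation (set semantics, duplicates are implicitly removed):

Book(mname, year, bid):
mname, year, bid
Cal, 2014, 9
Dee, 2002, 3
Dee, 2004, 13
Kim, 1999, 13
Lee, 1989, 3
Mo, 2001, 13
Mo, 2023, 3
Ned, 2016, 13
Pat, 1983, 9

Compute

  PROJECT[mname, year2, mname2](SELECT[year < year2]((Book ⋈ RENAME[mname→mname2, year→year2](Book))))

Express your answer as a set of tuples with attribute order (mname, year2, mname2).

{(Dee, 2016, Ned), (Dee, 2023, Mo), (Kim, 2001, Mo), (Kim, 2004, Dee), (Kim, 2016, Ned), (Lee, 2002, Dee), (Lee, 2023, Mo), (Mo, 2004, Dee), (Mo, 2016, Ned), (Pat, 2014, Cal)}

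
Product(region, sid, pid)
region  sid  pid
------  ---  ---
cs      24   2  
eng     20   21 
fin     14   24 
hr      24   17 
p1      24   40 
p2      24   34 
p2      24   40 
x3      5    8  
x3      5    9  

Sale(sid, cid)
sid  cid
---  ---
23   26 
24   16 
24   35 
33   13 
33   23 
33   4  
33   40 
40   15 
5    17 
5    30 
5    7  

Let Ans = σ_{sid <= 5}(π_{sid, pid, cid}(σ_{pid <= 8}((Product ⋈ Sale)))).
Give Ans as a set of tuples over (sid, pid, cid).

{(5, 8, 17), (5, 8, 30), (5, 8, 7)}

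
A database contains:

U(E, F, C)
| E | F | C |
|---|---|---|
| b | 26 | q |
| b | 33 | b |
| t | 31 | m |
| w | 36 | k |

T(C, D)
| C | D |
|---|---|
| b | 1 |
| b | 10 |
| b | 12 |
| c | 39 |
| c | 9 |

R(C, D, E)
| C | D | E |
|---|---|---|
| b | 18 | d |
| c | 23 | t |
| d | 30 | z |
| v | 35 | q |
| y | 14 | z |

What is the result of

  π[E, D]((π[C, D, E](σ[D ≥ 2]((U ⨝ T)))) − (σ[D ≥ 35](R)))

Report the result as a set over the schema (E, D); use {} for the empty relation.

U ⋈ T (natural join on C): {(b, 33, b, 1), (b, 33, b, 10), (b, 33, b, 12)}
Apply σ_{D ≥ 2}; surviving tuples: {(b, 33, b, 10), (b, 33, b, 12)}
Projecting to C, D, E: {(b, 10, b), (b, 12, b)}
Apply σ_{D ≥ 35}; surviving tuples: {(v, 35, q)}
Taking the difference: {(b, 10, b), (b, 12, b)}
Projecting to E, D: {(b, 10), (b, 12)}

{(b, 10), (b, 12)}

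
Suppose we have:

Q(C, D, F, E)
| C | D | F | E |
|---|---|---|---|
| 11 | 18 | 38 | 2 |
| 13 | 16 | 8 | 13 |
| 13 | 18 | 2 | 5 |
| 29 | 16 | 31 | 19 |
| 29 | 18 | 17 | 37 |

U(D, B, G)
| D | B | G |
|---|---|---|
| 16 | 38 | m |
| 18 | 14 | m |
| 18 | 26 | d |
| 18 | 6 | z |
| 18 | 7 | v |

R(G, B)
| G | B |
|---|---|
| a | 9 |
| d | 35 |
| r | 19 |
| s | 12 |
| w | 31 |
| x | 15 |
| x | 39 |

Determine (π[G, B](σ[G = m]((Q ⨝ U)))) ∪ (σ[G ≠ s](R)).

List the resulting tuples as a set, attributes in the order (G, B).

{(a, 9), (d, 35), (m, 14), (m, 38), (r, 19), (w, 31), (x, 15), (x, 39)}

Joining Q and U on D yields {(11, 18, 38, 2, 14, m), (11, 18, 38, 2, 26, d), (11, 18, 38, 2, 6, z), (11, 18, 38, 2, 7, v), (13, 16, 8, 13, 38, m), (13, 18, 2, 5, 14, m), (13, 18, 2, 5, 26, d), (13, 18, 2, 5, 6, z), (13, 18, 2, 5, 7, v), (29, 16, 31, 19, 38, m), (29, 18, 17, 37, 14, m), (29, 18, 17, 37, 26, d), (29, 18, 17, 37, 6, z), (29, 18, 17, 37, 7, v)}.
σ[G = m]: keep tuples satisfying G = m → {(11, 18, 38, 2, 14, m), (13, 16, 8, 13, 38, m), (13, 18, 2, 5, 14, m), (29, 16, 31, 19, 38, m), (29, 18, 17, 37, 14, m)}
π[G, B]: project onto (G, B) (3 duplicate(s) eliminated) → {(m, 14), (m, 38)}
σ[G ≠ s]: keep tuples satisfying G ≠ s → {(a, 9), (d, 35), (r, 19), (w, 31), (x, 15), (x, 39)}
Set union of the two operands is {(a, 9), (d, 35), (m, 14), (m, 38), (r, 19), (w, 31), (x, 15), (x, 39)}.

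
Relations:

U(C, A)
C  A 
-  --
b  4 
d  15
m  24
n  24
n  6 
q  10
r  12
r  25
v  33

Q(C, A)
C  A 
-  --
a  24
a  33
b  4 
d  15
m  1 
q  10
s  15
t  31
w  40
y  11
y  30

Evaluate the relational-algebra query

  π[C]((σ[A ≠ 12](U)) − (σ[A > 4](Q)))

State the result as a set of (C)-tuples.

{b, m, n, r, v}

σ[A ≠ 12]: keep tuples satisfying A ≠ 12 → {(b, 4), (d, 15), (m, 24), (n, 24), (n, 6), (q, 10), (r, 25), (v, 33)}
σ[A > 4]: keep tuples satisfying A > 4 → {(a, 24), (a, 33), (d, 15), (q, 10), (s, 15), (t, 31), (w, 40), (y, 11), (y, 30)}
Taking the difference: {(b, 4), (m, 24), (n, 24), (n, 6), (r, 25), (v, 33)}
π[C]: project onto (C) (1 duplicate(s) eliminated) → {b, m, n, r, v}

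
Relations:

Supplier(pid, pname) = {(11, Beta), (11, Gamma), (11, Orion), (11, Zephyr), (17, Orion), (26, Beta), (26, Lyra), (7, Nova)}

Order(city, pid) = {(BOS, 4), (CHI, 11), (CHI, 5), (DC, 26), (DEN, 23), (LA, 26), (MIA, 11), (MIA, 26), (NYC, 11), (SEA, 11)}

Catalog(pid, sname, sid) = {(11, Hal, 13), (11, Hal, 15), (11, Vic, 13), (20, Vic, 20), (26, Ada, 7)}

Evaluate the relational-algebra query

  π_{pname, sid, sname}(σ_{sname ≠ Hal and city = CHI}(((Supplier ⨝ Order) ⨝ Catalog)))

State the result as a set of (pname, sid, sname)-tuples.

Natural join on pid: {(11, Beta, CHI), (11, Beta, MIA), (11, Beta, NYC), (11, Beta, SEA), (11, Gamma, CHI), (11, Gamma, MIA), (11, Gamma, NYC), (11, Gamma, SEA), (11, Orion, CHI), (11, Orion, MIA), (11, Orion, NYC), (11, Orion, SEA), (11, Zephyr, CHI), (11, Zephyr, MIA), (11, Zephyr, NYC), (11, Zephyr, SEA), (26, Beta, DC), (26, Beta, LA), (26, Beta, MIA), (26, Lyra, DC), (26, Lyra, LA), (26, Lyra, MIA)}
Natural join on pid: {(11, Beta, CHI, Hal, 13), (11, Beta, CHI, Hal, 15), (11, Beta, CHI, Vic, 13), (11, Beta, MIA, Hal, 13), (11, Beta, MIA, Hal, 15), (11, Beta, MIA, Vic, 13), (11, Beta, NYC, Hal, 13), (11, Beta, NYC, Hal, 15), (11, Beta, NYC, Vic, 13), (11, Beta, SEA, Hal, 13), (11, Beta, SEA, Hal, 15), (11, Beta, SEA, Vic, 13), (11, Gamma, CHI, Hal, 13), (11, Gamma, CHI, Hal, 15), (11, Gamma, CHI, Vic, 13), (11, Gamma, MIA, Hal, 13), (11, Gamma, MIA, Hal, 15), (11, Gamma, MIA, Vic, 13), (11, Gamma, NYC, Hal, 13), (11, Gamma, NYC, Hal, 15), (11, Gamma, NYC, Vic, 13), (11, Gamma, SEA, Hal, 13), (11, Gamma, SEA, Hal, 15), (11, Gamma, SEA, Vic, 13), (11, Orion, CHI, Hal, 13), (11, Orion, CHI, Hal, 15), (11, Orion, CHI, Vic, 13), (11, Orion, MIA, Hal, 13), (11, Orion, MIA, Hal, 15), (11, Orion, MIA, Vic, 13), (11, Orion, NYC, Hal, 13), (11, Orion, NYC, Hal, 15), (11, Orion, NYC, Vic, 13), (11, Orion, SEA, Hal, 13), (11, Orion, SEA, Hal, 15), (11, Orion, SEA, Vic, 13), (11, Zephyr, CHI, Hal, 13), (11, Zephyr, CHI, Hal, 15), (11, Zephyr, CHI, Vic, 13), (11, Zephyr, MIA, Hal, 13), (11, Zephyr, MIA, Hal, 15), (11, Zephyr, MIA, Vic, 13), (11, Zephyr, NYC, Hal, 13), (11, Zephyr, NYC, Hal, 15), (11, Zephyr, NYC, Vic, 13), (11, Zephyr, SEA, Hal, 13), (11, Zephyr, SEA, Hal, 15), (11, Zephyr, SEA, Vic, 13), (26, Beta, DC, Ada, 7), (26, Beta, LA, Ada, 7), (26, Beta, MIA, Ada, 7), (26, Lyra, DC, Ada, 7), (26, Lyra, LA, Ada, 7), (26, Lyra, MIA, Ada, 7)}
Apply σ_{sname ≠ Hal and city = CHI}; surviving tuples: {(11, Beta, CHI, Vic, 13), (11, Gamma, CHI, Vic, 13), (11, Orion, CHI, Vic, 13), (11, Zephyr, CHI, Vic, 13)}
π[pname, sid, sname]: project onto (pname, sid, sname) → {(Beta, 13, Vic), (Gamma, 13, Vic), (Orion, 13, Vic), (Zephyr, 13, Vic)}

{(Beta, 13, Vic), (Gamma, 13, Vic), (Orion, 13, Vic), (Zephyr, 13, Vic)}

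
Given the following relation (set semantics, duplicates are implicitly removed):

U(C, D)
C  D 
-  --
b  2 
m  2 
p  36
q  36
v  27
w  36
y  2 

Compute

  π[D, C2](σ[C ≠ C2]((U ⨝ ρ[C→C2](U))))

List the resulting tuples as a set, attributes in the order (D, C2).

ρ[C→C2]: schema becomes (C2, D); tuples unchanged.
Natural join on D: {(b, 2, b), (b, 2, m), (b, 2, y), (m, 2, b), (m, 2, m), (m, 2, y), (p, 36, p), (p, 36, q), (p, 36, w), (q, 36, p), (q, 36, q), (q, 36, w), (v, 27, v), (w, 36, p), (w, 36, q), (w, 36, w), (y, 2, b), (y, 2, m), (y, 2, y)}
σ[C ≠ C2]: keep tuples satisfying C ≠ C2 → {(b, 2, m), (b, 2, y), (m, 2, b), (m, 2, y), (p, 36, q), (p, 36, w), (q, 36, p), (q, 36, w), (w, 36, p), (w, 36, q), (y, 2, b), (y, 2, m)}
Keep only column(s) D, C2 (6 duplicate(s) eliminated): {(2, b), (2, m), (2, y), (36, p), (36, q), (36, w)}

{(2, b), (2, m), (2, y), (36, p), (36, q), (36, w)}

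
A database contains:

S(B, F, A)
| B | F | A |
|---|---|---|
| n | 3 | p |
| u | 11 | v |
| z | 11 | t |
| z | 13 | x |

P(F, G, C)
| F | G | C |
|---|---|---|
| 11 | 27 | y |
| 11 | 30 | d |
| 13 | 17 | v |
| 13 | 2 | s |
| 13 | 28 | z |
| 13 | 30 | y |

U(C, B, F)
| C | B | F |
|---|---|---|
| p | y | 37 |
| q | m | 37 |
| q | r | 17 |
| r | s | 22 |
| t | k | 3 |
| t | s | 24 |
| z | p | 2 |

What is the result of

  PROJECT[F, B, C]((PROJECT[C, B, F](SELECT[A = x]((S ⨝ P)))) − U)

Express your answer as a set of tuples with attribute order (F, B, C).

{(13, z, s), (13, z, v), (13, z, y), (13, z, z)}

S ⋈ P (natural join on F): {(u, 11, v, 27, y), (u, 11, v, 30, d), (z, 11, t, 27, y), (z, 11, t, 30, d), (z, 13, x, 17, v), (z, 13, x, 2, s), (z, 13, x, 28, z), (z, 13, x, 30, y)}
Apply σ_{A = x}; surviving tuples: {(z, 13, x, 17, v), (z, 13, x, 2, s), (z, 13, x, 28, z), (z, 13, x, 30, y)}
Keep only column(s) C, B, F: {(s, z, 13), (v, z, 13), (y, z, 13), (z, z, 13)}
Difference: {(s, z, 13), (v, z, 13), (y, z, 13), (z, z, 13)} with {(p, y, 37), (q, m, 37), (q, r, 17), (r, s, 22), (t, k, 3), (t, s, 24), (z, p, 2)} → {(s, z, 13), (v, z, 13), (y, z, 13), (z, z, 13)}
Keep only column(s) F, B, C: {(13, z, s), (13, z, v), (13, z, y), (13, z, z)}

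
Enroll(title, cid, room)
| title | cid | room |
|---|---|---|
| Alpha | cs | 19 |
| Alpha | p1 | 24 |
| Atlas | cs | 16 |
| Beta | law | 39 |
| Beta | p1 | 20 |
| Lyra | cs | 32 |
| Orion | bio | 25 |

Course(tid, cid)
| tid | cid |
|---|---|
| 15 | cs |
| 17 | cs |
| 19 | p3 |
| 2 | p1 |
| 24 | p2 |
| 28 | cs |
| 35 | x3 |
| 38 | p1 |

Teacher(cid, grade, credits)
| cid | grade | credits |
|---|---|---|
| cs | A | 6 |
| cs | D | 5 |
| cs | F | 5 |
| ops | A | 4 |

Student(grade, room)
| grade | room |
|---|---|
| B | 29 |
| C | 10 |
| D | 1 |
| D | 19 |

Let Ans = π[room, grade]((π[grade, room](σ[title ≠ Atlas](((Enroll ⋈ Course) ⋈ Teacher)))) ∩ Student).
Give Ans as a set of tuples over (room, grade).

{(19, D)}

Enroll ⋈ Course (natural join on cid): {(Alpha, cs, 19, 15), (Alpha, cs, 19, 17), (Alpha, cs, 19, 28), (Alpha, p1, 24, 2), (Alpha, p1, 24, 38), (Atlas, cs, 16, 15), (Atlas, cs, 16, 17), (Atlas, cs, 16, 28), (Beta, p1, 20, 2), (Beta, p1, 20, 38), (Lyra, cs, 32, 15), (Lyra, cs, 32, 17), (Lyra, cs, 32, 28)}
(Enroll ⋈ Course) ⋈ Teacher (natural join on cid): {(Alpha, cs, 19, 15, A, 6), (Alpha, cs, 19, 15, D, 5), (Alpha, cs, 19, 15, F, 5), (Alpha, cs, 19, 17, A, 6), (Alpha, cs, 19, 17, D, 5), (Alpha, cs, 19, 17, F, 5), (Alpha, cs, 19, 28, A, 6), (Alpha, cs, 19, 28, D, 5), (Alpha, cs, 19, 28, F, 5), (Atlas, cs, 16, 15, A, 6), (Atlas, cs, 16, 15, D, 5), (Atlas, cs, 16, 15, F, 5), (Atlas, cs, 16, 17, A, 6), (Atlas, cs, 16, 17, D, 5), (Atlas, cs, 16, 17, F, 5), (Atlas, cs, 16, 28, A, 6), (Atlas, cs, 16, 28, D, 5), (Atlas, cs, 16, 28, F, 5), (Lyra, cs, 32, 15, A, 6), (Lyra, cs, 32, 15, D, 5), (Lyra, cs, 32, 15, F, 5), (Lyra, cs, 32, 17, A, 6), (Lyra, cs, 32, 17, D, 5), (Lyra, cs, 32, 17, F, 5), (Lyra, cs, 32, 28, A, 6), (Lyra, cs, 32, 28, D, 5), (Lyra, cs, 32, 28, F, 5)}
Filtering on title ≠ Atlas leaves {(Alpha, cs, 19, 15, A, 6), (Alpha, cs, 19, 15, D, 5), (Alpha, cs, 19, 15, F, 5), (Alpha, cs, 19, 17, A, 6), (Alpha, cs, 19, 17, D, 5), (Alpha, cs, 19, 17, F, 5), (Alpha, cs, 19, 28, A, 6), (Alpha, cs, 19, 28, D, 5), (Alpha, cs, 19, 28, F, 5), (Lyra, cs, 32, 15, A, 6), (Lyra, cs, 32, 15, D, 5), (Lyra, cs, 32, 15, F, 5), (Lyra, cs, 32, 17, A, 6), (Lyra, cs, 32, 17, D, 5), (Lyra, cs, 32, 17, F, 5), (Lyra, cs, 32, 28, A, 6), (Lyra, cs, 32, 28, D, 5), (Lyra, cs, 32, 28, F, 5)}.
Projecting to grade, room (12 duplicate(s) eliminated): {(A, 19), (A, 32), (D, 19), (D, 32), (F, 19), (F, 32)}
Taking the intersection: {(D, 19)}
Projecting to room, grade: {(19, D)}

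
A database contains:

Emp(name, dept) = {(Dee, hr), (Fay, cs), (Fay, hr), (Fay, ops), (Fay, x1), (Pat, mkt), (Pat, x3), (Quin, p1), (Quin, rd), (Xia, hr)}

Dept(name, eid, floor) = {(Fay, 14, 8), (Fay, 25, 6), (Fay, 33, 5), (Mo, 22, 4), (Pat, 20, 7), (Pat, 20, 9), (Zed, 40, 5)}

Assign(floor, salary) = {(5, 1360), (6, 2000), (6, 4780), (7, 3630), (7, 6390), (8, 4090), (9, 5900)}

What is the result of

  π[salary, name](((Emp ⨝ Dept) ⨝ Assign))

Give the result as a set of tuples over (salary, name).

{(1360, Fay), (2000, Fay), (3630, Pat), (4090, Fay), (4780, Fay), (5900, Pat), (6390, Pat)}

Natural join on name: {(Fay, cs, 14, 8), (Fay, cs, 25, 6), (Fay, cs, 33, 5), (Fay, hr, 14, 8), (Fay, hr, 25, 6), (Fay, hr, 33, 5), (Fay, ops, 14, 8), (Fay, ops, 25, 6), (Fay, ops, 33, 5), (Fay, x1, 14, 8), (Fay, x1, 25, 6), (Fay, x1, 33, 5), (Pat, mkt, 20, 7), (Pat, mkt, 20, 9), (Pat, x3, 20, 7), (Pat, x3, 20, 9)}
Natural join on floor: {(Fay, cs, 14, 8, 4090), (Fay, cs, 25, 6, 2000), (Fay, cs, 25, 6, 4780), (Fay, cs, 33, 5, 1360), (Fay, hr, 14, 8, 4090), (Fay, hr, 25, 6, 2000), (Fay, hr, 25, 6, 4780), (Fay, hr, 33, 5, 1360), (Fay, ops, 14, 8, 4090), (Fay, ops, 25, 6, 2000), (Fay, ops, 25, 6, 4780), (Fay, ops, 33, 5, 1360), (Fay, x1, 14, 8, 4090), (Fay, x1, 25, 6, 2000), (Fay, x1, 25, 6, 4780), (Fay, x1, 33, 5, 1360), (Pat, mkt, 20, 7, 3630), (Pat, mkt, 20, 7, 6390), (Pat, mkt, 20, 9, 5900), (Pat, x3, 20, 7, 3630), (Pat, x3, 20, 7, 6390), (Pat, x3, 20, 9, 5900)}
Projecting to salary, name (15 duplicate(s) eliminated): {(1360, Fay), (2000, Fay), (3630, Pat), (4090, Fay), (4780, Fay), (5900, Pat), (6390, Pat)}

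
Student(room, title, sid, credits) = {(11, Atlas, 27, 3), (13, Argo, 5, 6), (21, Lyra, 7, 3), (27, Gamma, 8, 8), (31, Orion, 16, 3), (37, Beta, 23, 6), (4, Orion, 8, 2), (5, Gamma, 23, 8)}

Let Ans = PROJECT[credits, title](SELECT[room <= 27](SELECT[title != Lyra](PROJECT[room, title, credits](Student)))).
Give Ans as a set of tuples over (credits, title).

{(2, Orion), (3, Atlas), (6, Argo), (8, Gamma)}

π_{room, title, credits} gives {(11, Atlas, 3), (13, Argo, 6), (21, Lyra, 3), (27, Gamma, 8), (31, Orion, 3), (37, Beta, 6), (4, Orion, 2), (5, Gamma, 8)}.
Filtering on title != Lyra leaves {(11, Atlas, 3), (13, Argo, 6), (27, Gamma, 8), (31, Orion, 3), (37, Beta, 6), (4, Orion, 2), (5, Gamma, 8)}.
Filtering on room <= 27 leaves {(11, Atlas, 3), (13, Argo, 6), (27, Gamma, 8), (4, Orion, 2), (5, Gamma, 8)}.
π_{credits, title} gives {(2, Orion), (3, Atlas), (6, Argo), (8, Gamma)} (1 duplicate(s) eliminated).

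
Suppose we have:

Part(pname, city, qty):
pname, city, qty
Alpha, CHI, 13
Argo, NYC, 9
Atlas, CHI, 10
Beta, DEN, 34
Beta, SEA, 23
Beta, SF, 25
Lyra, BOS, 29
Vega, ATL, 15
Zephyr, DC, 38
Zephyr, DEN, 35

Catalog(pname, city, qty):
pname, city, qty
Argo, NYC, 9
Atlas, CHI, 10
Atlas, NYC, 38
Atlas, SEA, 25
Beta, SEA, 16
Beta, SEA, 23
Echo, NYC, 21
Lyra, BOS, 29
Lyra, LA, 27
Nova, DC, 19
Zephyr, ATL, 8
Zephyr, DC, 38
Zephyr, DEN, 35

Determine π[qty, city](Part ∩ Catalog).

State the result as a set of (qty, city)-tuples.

{(10, CHI), (23, SEA), (29, BOS), (35, DEN), (38, DC), (9, NYC)}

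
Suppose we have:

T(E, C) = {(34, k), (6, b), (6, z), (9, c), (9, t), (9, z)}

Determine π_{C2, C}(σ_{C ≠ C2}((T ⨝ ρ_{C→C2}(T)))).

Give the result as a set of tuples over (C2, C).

{(b, z), (c, t), (c, z), (t, c), (t, z), (z, b), (z, c), (z, t)}

ρ[C→C2]: schema becomes (E, C2); tuples unchanged.
Natural join on E: {(34, k, k), (6, b, b), (6, b, z), (6, z, b), (6, z, z), (9, c, c), (9, c, t), (9, c, z), (9, t, c), (9, t, t), (9, t, z), (9, z, c), (9, z, t), (9, z, z)}
Filtering on C ≠ C2 leaves {(6, b, z), (6, z, b), (9, c, t), (9, c, z), (9, t, c), (9, t, z), (9, z, c), (9, z, t)}.
π_{C2, C} gives {(b, z), (c, t), (c, z), (t, c), (t, z), (z, b), (z, c), (z, t)}.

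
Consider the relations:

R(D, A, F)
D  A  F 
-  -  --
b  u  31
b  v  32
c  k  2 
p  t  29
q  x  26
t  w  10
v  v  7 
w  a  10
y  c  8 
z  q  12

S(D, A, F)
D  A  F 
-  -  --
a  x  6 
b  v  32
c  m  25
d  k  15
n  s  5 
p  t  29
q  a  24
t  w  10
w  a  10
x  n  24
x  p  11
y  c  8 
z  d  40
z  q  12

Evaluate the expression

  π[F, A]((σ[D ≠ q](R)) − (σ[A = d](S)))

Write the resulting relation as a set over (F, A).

Apply σ_{D ≠ q}; surviving tuples: {(b, u, 31), (b, v, 32), (c, k, 2), (p, t, 29), (t, w, 10), (v, v, 7), (w, a, 10), (y, c, 8), (z, q, 12)}
Apply σ_{A = d}; surviving tuples: {(z, d, 40)}
Taking the difference: {(b, u, 31), (b, v, 32), (c, k, 2), (p, t, 29), (t, w, 10), (v, v, 7), (w, a, 10), (y, c, 8), (z, q, 12)}
π_{F, A} gives {(10, a), (10, w), (12, q), (2, k), (29, t), (31, u), (32, v), (7, v), (8, c)}.

{(10, a), (10, w), (12, q), (2, k), (29, t), (31, u), (32, v), (7, v), (8, c)}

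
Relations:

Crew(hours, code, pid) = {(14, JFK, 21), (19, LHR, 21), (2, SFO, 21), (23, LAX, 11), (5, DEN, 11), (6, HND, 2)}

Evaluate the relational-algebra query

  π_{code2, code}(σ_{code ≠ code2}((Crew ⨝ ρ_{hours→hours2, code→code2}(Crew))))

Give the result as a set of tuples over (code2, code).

ρ[hours→hours2, code→code2]: schema becomes (hours2, code2, pid); tuples unchanged.
Joining Crew and ρ_{hours→hours2, code→code2}(Crew) on pid yields {(14, JFK, 21, 14, JFK), (14, JFK, 21, 19, LHR), (14, JFK, 21, 2, SFO), (19, LHR, 21, 14, JFK), (19, LHR, 21, 19, LHR), (19, LHR, 21, 2, SFO), (2, SFO, 21, 14, JFK), (2, SFO, 21, 19, LHR), (2, SFO, 21, 2, SFO), (23, LAX, 11, 23, LAX), (23, LAX, 11, 5, DEN), (5, DEN, 11, 23, LAX), (5, DEN, 11, 5, DEN), (6, HND, 2, 6, HND)}.
σ[code ≠ code2]: keep tuples satisfying code ≠ code2 → {(14, JFK, 21, 19, LHR), (14, JFK, 21, 2, SFO), (19, LHR, 21, 14, JFK), (19, LHR, 21, 2, SFO), (2, SFO, 21, 14, JFK), (2, SFO, 21, 19, LHR), (23, LAX, 11, 5, DEN), (5, DEN, 11, 23, LAX)}
π[code2, code]: project onto (code2, code) → {(DEN, LAX), (JFK, LHR), (JFK, SFO), (LAX, DEN), (LHR, JFK), (LHR, SFO), (SFO, JFK), (SFO, LHR)}

{(DEN, LAX), (JFK, LHR), (JFK, SFO), (LAX, DEN), (LHR, JFK), (LHR, SFO), (SFO, JFK), (SFO, LHR)}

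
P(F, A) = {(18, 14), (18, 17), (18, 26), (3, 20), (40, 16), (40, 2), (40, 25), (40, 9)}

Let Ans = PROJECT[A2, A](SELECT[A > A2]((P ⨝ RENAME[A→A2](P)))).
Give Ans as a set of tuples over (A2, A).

{(14, 17), (14, 26), (16, 25), (17, 26), (2, 16), (2, 25), (2, 9), (9, 16), (9, 25)}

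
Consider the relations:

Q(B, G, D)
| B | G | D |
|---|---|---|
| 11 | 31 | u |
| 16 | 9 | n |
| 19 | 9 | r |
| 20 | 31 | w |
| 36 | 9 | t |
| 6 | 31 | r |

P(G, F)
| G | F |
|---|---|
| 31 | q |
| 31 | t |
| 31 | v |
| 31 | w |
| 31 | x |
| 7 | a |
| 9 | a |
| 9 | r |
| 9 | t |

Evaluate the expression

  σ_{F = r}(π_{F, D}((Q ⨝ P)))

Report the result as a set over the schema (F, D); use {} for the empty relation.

{(r, n), (r, r), (r, t)}

Q ⋈ P (natural join on G): {(11, 31, u, q), (11, 31, u, t), (11, 31, u, v), (11, 31, u, w), (11, 31, u, x), (16, 9, n, a), (16, 9, n, r), (16, 9, n, t), (19, 9, r, a), (19, 9, r, r), (19, 9, r, t), (20, 31, w, q), (20, 31, w, t), (20, 31, w, v), (20, 31, w, w), (20, 31, w, x), (36, 9, t, a), (36, 9, t, r), (36, 9, t, t), (6, 31, r, q), (6, 31, r, t), (6, 31, r, v), (6, 31, r, w), (6, 31, r, x)}
Projecting to F, D (1 duplicate(s) eliminated): {(a, n), (a, r), (a, t), (q, r), (q, u), (q, w), (r, n), (r, r), (r, t), (t, n), (t, r), (t, t), (t, u), (t, w), (v, r), (v, u), (v, w), (w, r), (w, u), (w, w), (x, r), (x, u), (x, w)}
σ[F = r]: keep tuples satisfying F = r → {(r, n), (r, r), (r, t)}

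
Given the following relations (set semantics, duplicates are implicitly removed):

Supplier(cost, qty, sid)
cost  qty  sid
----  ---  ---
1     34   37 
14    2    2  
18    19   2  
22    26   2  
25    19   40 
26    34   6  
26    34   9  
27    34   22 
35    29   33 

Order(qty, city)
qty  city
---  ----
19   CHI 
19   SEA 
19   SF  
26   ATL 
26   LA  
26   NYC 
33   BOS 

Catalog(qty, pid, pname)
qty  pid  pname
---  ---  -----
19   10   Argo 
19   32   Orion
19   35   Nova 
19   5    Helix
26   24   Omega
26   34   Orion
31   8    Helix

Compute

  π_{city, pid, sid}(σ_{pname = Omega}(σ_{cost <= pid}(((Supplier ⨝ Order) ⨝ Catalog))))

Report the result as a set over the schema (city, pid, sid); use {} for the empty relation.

{(ATL, 24, 2), (LA, 24, 2), (NYC, 24, 2)}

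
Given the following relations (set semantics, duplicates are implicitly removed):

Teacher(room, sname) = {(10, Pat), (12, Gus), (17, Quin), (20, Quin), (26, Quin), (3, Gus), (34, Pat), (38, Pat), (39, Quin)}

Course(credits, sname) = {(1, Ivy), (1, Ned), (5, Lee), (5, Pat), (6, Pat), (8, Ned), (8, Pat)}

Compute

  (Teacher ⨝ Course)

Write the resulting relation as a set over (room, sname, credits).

{(10, Pat, 5), (10, Pat, 6), (10, Pat, 8), (34, Pat, 5), (34, Pat, 6), (34, Pat, 8), (38, Pat, 5), (38, Pat, 6), (38, Pat, 8)}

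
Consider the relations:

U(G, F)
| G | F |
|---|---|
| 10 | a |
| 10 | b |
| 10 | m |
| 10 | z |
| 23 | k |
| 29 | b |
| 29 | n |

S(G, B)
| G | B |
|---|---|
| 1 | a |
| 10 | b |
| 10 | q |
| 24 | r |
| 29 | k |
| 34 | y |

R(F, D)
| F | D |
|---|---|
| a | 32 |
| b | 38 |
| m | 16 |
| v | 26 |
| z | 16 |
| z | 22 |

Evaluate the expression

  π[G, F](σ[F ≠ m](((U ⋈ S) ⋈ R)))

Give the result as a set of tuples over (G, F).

{(10, a), (10, b), (10, z), (29, b)}

Natural join on G: {(10, a, b), (10, a, q), (10, b, b), (10, b, q), (10, m, b), (10, m, q), (10, z, b), (10, z, q), (29, b, k), (29, n, k)}
Natural join on F: {(10, a, b, 32), (10, a, q, 32), (10, b, b, 38), (10, b, q, 38), (10, m, b, 16), (10, m, q, 16), (10, z, b, 16), (10, z, b, 22), (10, z, q, 16), (10, z, q, 22), (29, b, k, 38)}
Apply σ_{F ≠ m}; surviving tuples: {(10, a, b, 32), (10, a, q, 32), (10, b, b, 38), (10, b, q, 38), (10, z, b, 16), (10, z, b, 22), (10, z, q, 16), (10, z, q, 22), (29, b, k, 38)}
π_{G, F} gives {(10, a), (10, b), (10, z), (29, b)} (5 duplicate(s) eliminated).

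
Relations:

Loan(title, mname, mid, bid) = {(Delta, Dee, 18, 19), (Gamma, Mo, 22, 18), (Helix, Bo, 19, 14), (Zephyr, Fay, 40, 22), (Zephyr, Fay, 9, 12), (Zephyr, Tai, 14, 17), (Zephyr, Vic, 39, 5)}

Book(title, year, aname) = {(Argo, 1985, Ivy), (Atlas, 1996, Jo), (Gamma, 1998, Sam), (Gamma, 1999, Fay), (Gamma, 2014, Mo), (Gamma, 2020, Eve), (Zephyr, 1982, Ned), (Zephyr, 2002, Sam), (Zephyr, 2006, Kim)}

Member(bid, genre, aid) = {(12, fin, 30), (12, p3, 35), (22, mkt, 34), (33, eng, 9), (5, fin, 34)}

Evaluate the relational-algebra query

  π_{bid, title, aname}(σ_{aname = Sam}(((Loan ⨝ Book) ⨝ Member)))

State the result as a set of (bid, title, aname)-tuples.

Natural join on title: {(Gamma, Mo, 22, 18, 1998, Sam), (Gamma, Mo, 22, 18, 1999, Fay), (Gamma, Mo, 22, 18, 2014, Mo), (Gamma, Mo, 22, 18, 2020, Eve), (Zephyr, Fay, 40, 22, 1982, Ned), (Zephyr, Fay, 40, 22, 2002, Sam), (Zephyr, Fay, 40, 22, 2006, Kim), (Zephyr, Fay, 9, 12, 1982, Ned), (Zephyr, Fay, 9, 12, 2002, Sam), (Zephyr, Fay, 9, 12, 2006, Kim), (Zephyr, Tai, 14, 17, 1982, Ned), (Zephyr, Tai, 14, 17, 2002, Sam), (Zephyr, Tai, 14, 17, 2006, Kim), (Zephyr, Vic, 39, 5, 1982, Ned), (Zephyr, Vic, 39, 5, 2002, Sam), (Zephyr, Vic, 39, 5, 2006, Kim)}
Natural join on bid: {(Zephyr, Fay, 40, 22, 1982, Ned, mkt, 34), (Zephyr, Fay, 40, 22, 2002, Sam, mkt, 34), (Zephyr, Fay, 40, 22, 2006, Kim, mkt, 34), (Zephyr, Fay, 9, 12, 1982, Ned, fin, 30), (Zephyr, Fay, 9, 12, 1982, Ned, p3, 35), (Zephyr, Fay, 9, 12, 2002, Sam, fin, 30), (Zephyr, Fay, 9, 12, 2002, Sam, p3, 35), (Zephyr, Fay, 9, 12, 2006, Kim, fin, 30), (Zephyr, Fay, 9, 12, 2006, Kim, p3, 35), (Zephyr, Vic, 39, 5, 1982, Ned, fin, 34), (Zephyr, Vic, 39, 5, 2002, Sam, fin, 34), (Zephyr, Vic, 39, 5, 2006, Kim, fin, 34)}
Apply σ_{aname = Sam}; surviving tuples: {(Zephyr, Fay, 40, 22, 2002, Sam, mkt, 34), (Zephyr, Fay, 9, 12, 2002, Sam, fin, 30), (Zephyr, Fay, 9, 12, 2002, Sam, p3, 35), (Zephyr, Vic, 39, 5, 2002, Sam, fin, 34)}
π_{bid, title, aname} gives {(12, Zephyr, Sam), (22, Zephyr, Sam), (5, Zephyr, Sam)} (1 duplicate(s) eliminated).

{(12, Zephyr, Sam), (22, Zephyr, Sam), (5, Zephyr, Sam)}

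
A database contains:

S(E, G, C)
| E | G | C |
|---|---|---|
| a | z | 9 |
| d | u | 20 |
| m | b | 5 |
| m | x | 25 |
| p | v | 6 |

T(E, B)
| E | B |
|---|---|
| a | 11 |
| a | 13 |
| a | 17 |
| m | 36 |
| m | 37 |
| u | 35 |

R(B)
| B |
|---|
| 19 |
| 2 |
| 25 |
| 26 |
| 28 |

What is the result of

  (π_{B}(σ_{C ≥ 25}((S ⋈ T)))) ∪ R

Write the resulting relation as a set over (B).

{19, 2, 25, 26, 28, 36, 37}

S ⋈ T (natural join on E): {(a, z, 9, 11), (a, z, 9, 13), (a, z, 9, 17), (m, b, 5, 36), (m, b, 5, 37), (m, x, 25, 36), (m, x, 25, 37)}
Selection C ≥ 25: {(m, x, 25, 36), (m, x, 25, 37)}
π[B]: project onto (B) → {36, 37}
Set union of the two operands is {19, 2, 25, 26, 28, 36, 37}.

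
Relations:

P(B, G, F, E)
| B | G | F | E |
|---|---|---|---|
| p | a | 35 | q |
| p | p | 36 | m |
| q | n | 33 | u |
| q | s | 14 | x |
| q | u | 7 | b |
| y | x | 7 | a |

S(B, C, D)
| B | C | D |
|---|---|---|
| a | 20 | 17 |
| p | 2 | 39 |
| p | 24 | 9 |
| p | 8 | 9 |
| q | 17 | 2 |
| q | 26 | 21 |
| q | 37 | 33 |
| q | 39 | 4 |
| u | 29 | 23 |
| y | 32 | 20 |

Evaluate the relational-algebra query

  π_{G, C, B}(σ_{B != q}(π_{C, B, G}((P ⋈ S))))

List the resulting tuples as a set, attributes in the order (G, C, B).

{(a, 2, p), (a, 24, p), (a, 8, p), (p, 2, p), (p, 24, p), (p, 8, p), (x, 32, y)}

P ⋈ S (natural join on B): {(p, a, 35, q, 2, 39), (p, a, 35, q, 24, 9), (p, a, 35, q, 8, 9), (p, p, 36, m, 2, 39), (p, p, 36, m, 24, 9), (p, p, 36, m, 8, 9), (q, n, 33, u, 17, 2), (q, n, 33, u, 26, 21), (q, n, 33, u, 37, 33), (q, n, 33, u, 39, 4), (q, s, 14, x, 17, 2), (q, s, 14, x, 26, 21), (q, s, 14, x, 37, 33), (q, s, 14, x, 39, 4), (q, u, 7, b, 17, 2), (q, u, 7, b, 26, 21), (q, u, 7, b, 37, 33), (q, u, 7, b, 39, 4), (y, x, 7, a, 32, 20)}
Keep only column(s) C, B, G: {(17, q, n), (17, q, s), (17, q, u), (2, p, a), (2, p, p), (24, p, a), (24, p, p), (26, q, n), (26, q, s), (26, q, u), (32, y, x), (37, q, n), (37, q, s), (37, q, u), (39, q, n), (39, q, s), (39, q, u), (8, p, a), (8, p, p)}
Selection B != q: {(2, p, a), (2, p, p), (24, p, a), (24, p, p), (32, y, x), (8, p, a), (8, p, p)}
Keep only column(s) G, C, B: {(a, 2, p), (a, 24, p), (a, 8, p), (p, 2, p), (p, 24, p), (p, 8, p), (x, 32, y)}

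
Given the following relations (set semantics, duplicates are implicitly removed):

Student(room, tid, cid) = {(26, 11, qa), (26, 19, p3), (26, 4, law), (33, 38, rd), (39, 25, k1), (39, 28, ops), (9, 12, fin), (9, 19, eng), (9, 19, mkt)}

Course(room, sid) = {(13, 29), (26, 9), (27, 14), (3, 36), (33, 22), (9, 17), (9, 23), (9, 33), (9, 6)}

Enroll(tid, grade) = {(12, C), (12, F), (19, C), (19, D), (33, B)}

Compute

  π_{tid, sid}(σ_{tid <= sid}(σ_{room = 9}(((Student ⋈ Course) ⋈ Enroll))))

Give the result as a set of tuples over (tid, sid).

{(12, 17), (12, 23), (12, 33), (19, 23), (19, 33)}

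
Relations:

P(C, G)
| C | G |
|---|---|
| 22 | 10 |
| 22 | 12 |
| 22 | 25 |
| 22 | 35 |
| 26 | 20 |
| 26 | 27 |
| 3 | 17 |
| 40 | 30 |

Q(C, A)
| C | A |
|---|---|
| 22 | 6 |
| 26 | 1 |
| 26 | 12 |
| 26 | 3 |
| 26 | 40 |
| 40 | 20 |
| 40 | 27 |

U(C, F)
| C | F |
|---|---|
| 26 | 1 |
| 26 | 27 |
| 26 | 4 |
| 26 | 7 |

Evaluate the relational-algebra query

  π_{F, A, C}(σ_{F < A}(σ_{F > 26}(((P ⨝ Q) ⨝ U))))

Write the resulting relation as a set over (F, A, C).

{(27, 40, 26)}

Joining P and Q on C yields {(22, 10, 6), (22, 12, 6), (22, 25, 6), (22, 35, 6), (26, 20, 1), (26, 20, 12), (26, 20, 3), (26, 20, 40), (26, 27, 1), (26, 27, 12), (26, 27, 3), (26, 27, 40), (40, 30, 20), (40, 30, 27)}.
Joining (P ⨝ Q) and U on C yields {(26, 20, 1, 1), (26, 20, 1, 27), (26, 20, 1, 4), (26, 20, 1, 7), (26, 20, 12, 1), (26, 20, 12, 27), (26, 20, 12, 4), (26, 20, 12, 7), (26, 20, 3, 1), (26, 20, 3, 27), (26, 20, 3, 4), (26, 20, 3, 7), (26, 20, 40, 1), (26, 20, 40, 27), (26, 20, 40, 4), (26, 20, 40, 7), (26, 27, 1, 1), (26, 27, 1, 27), (26, 27, 1, 4), (26, 27, 1, 7), (26, 27, 12, 1), (26, 27, 12, 27), (26, 27, 12, 4), (26, 27, 12, 7), (26, 27, 3, 1), (26, 27, 3, 27), (26, 27, 3, 4), (26, 27, 3, 7), (26, 27, 40, 1), (26, 27, 40, 27), (26, 27, 40, 4), (26, 27, 40, 7)}.
Filtering on F > 26 leaves {(26, 20, 1, 27), (26, 20, 12, 27), (26, 20, 3, 27), (26, 20, 40, 27), (26, 27, 1, 27), (26, 27, 12, 27), (26, 27, 3, 27), (26, 27, 40, 27)}.
Filtering on F < A leaves {(26, 20, 40, 27), (26, 27, 40, 27)}.
π_{F, A, C} gives {(27, 40, 26)} (1 duplicate(s) eliminated).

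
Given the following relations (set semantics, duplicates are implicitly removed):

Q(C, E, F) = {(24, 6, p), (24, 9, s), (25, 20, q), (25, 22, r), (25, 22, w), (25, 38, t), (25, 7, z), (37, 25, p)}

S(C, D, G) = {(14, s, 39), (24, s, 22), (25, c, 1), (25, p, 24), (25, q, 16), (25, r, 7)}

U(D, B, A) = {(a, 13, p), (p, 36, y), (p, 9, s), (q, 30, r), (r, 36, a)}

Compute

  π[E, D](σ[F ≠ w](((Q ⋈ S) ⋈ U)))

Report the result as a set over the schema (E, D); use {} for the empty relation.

Natural join on C: {(24, 6, p, s, 22), (24, 9, s, s, 22), (25, 20, q, c, 1), (25, 20, q, p, 24), (25, 20, q, q, 16), (25, 20, q, r, 7), (25, 22, r, c, 1), (25, 22, r, p, 24), (25, 22, r, q, 16), (25, 22, r, r, 7), (25, 22, w, c, 1), (25, 22, w, p, 24), (25, 22, w, q, 16), (25, 22, w, r, 7), (25, 38, t, c, 1), (25, 38, t, p, 24), (25, 38, t, q, 16), (25, 38, t, r, 7), (25, 7, z, c, 1), (25, 7, z, p, 24), (25, 7, z, q, 16), (25, 7, z, r, 7)}
Natural join on D: {(25, 20, q, p, 24, 36, y), (25, 20, q, p, 24, 9, s), (25, 20, q, q, 16, 30, r), (25, 20, q, r, 7, 36, a), (25, 22, r, p, 24, 36, y), (25, 22, r, p, 24, 9, s), (25, 22, r, q, 16, 30, r), (25, 22, r, r, 7, 36, a), (25, 22, w, p, 24, 36, y), (25, 22, w, p, 24, 9, s), (25, 22, w, q, 16, 30, r), (25, 22, w, r, 7, 36, a), (25, 38, t, p, 24, 36, y), (25, 38, t, p, 24, 9, s), (25, 38, t, q, 16, 30, r), (25, 38, t, r, 7, 36, a), (25, 7, z, p, 24, 36, y), (25, 7, z, p, 24, 9, s), (25, 7, z, q, 16, 30, r), (25, 7, z, r, 7, 36, a)}
Filtering on F ≠ w leaves {(25, 20, q, p, 24, 36, y), (25, 20, q, p, 24, 9, s), (25, 20, q, q, 16, 30, r), (25, 20, q, r, 7, 36, a), (25, 22, r, p, 24, 36, y), (25, 22, r, p, 24, 9, s), (25, 22, r, q, 16, 30, r), (25, 22, r, r, 7, 36, a), (25, 38, t, p, 24, 36, y), (25, 38, t, p, 24, 9, s), (25, 38, t, q, 16, 30, r), (25, 38, t, r, 7, 36, a), (25, 7, z, p, 24, 36, y), (25, 7, z, p, 24, 9, s), (25, 7, z, q, 16, 30, r), (25, 7, z, r, 7, 36, a)}.
π[E, D]: project onto (E, D) (4 duplicate(s) eliminated) → {(20, p), (20, q), (20, r), (22, p), (22, q), (22, r), (38, p), (38, q), (38, r), (7, p), (7, q), (7, r)}

{(20, p), (20, q), (20, r), (22, p), (22, q), (22, r), (38, p), (38, q), (38, r), (7, p), (7, q), (7, r)}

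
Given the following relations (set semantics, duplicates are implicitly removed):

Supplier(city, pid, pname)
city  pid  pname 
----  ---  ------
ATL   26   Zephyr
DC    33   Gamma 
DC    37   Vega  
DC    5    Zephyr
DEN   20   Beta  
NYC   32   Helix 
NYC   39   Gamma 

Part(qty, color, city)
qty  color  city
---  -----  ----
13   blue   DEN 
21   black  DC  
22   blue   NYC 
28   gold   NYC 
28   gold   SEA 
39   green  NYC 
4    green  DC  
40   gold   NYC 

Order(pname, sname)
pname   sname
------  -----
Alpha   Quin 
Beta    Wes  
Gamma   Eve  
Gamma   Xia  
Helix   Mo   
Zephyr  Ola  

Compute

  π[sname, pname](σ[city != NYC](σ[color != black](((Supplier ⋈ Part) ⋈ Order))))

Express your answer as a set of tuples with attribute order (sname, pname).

{(Eve, Gamma), (Ola, Zephyr), (Wes, Beta), (Xia, Gamma)}

Supplier ⋈ Part (natural join on city): {(DC, 33, Gamma, 21, black), (DC, 33, Gamma, 4, green), (DC, 37, Vega, 21, black), (DC, 37, Vega, 4, green), (DC, 5, Zephyr, 21, black), (DC, 5, Zephyr, 4, green), (DEN, 20, Beta, 13, blue), (NYC, 32, Helix, 22, blue), (NYC, 32, Helix, 28, gold), (NYC, 32, Helix, 39, green), (NYC, 32, Helix, 40, gold), (NYC, 39, Gamma, 22, blue), (NYC, 39, Gamma, 28, gold), (NYC, 39, Gamma, 39, green), (NYC, 39, Gamma, 40, gold)}
(Supplier ⋈ Part) ⋈ Order (natural join on pname): {(DC, 33, Gamma, 21, black, Eve), (DC, 33, Gamma, 21, black, Xia), (DC, 33, Gamma, 4, green, Eve), (DC, 33, Gamma, 4, green, Xia), (DC, 5, Zephyr, 21, black, Ola), (DC, 5, Zephyr, 4, green, Ola), (DEN, 20, Beta, 13, blue, Wes), (NYC, 32, Helix, 22, blue, Mo), (NYC, 32, Helix, 28, gold, Mo), (NYC, 32, Helix, 39, green, Mo), (NYC, 32, Helix, 40, gold, Mo), (NYC, 39, Gamma, 22, blue, Eve), (NYC, 39, Gamma, 22, blue, Xia), (NYC, 39, Gamma, 28, gold, Eve), (NYC, 39, Gamma, 28, gold, Xia), (NYC, 39, Gamma, 39, green, Eve), (NYC, 39, Gamma, 39, green, Xia), (NYC, 39, Gamma, 40, gold, Eve), (NYC, 39, Gamma, 40, gold, Xia)}
σ[color != black]: keep tuples satisfying color != black → {(DC, 33, Gamma, 4, green, Eve), (DC, 33, Gamma, 4, green, Xia), (DC, 5, Zephyr, 4, green, Ola), (DEN, 20, Beta, 13, blue, Wes), (NYC, 32, Helix, 22, blue, Mo), (NYC, 32, Helix, 28, gold, Mo), (NYC, 32, Helix, 39, green, Mo), (NYC, 32, Helix, 40, gold, Mo), (NYC, 39, Gamma, 22, blue, Eve), (NYC, 39, Gamma, 22, blue, Xia), (NYC, 39, Gamma, 28, gold, Eve), (NYC, 39, Gamma, 28, gold, Xia), (NYC, 39, Gamma, 39, green, Eve), (NYC, 39, Gamma, 39, green, Xia), (NYC, 39, Gamma, 40, gold, Eve), (NYC, 39, Gamma, 40, gold, Xia)}
σ[city != NYC]: keep tuples satisfying city != NYC → {(DC, 33, Gamma, 4, green, Eve), (DC, 33, Gamma, 4, green, Xia), (DC, 5, Zephyr, 4, green, Ola), (DEN, 20, Beta, 13, blue, Wes)}
Keep only column(s) sname, pname: {(Eve, Gamma), (Ola, Zephyr), (Wes, Beta), (Xia, Gamma)}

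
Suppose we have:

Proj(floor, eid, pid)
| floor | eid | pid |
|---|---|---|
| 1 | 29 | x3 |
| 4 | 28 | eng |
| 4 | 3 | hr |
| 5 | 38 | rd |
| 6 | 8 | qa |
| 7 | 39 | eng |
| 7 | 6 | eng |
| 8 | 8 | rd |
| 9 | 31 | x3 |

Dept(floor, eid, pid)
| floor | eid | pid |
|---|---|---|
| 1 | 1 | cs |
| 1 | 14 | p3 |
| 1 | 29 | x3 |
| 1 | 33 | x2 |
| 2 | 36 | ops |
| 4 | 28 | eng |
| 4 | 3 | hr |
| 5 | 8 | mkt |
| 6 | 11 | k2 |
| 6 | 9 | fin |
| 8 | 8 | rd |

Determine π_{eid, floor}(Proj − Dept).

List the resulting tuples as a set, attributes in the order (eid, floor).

{(31, 9), (38, 5), (39, 7), (6, 7), (8, 6)}

Taking the difference: {(5, 38, rd), (6, 8, qa), (7, 39, eng), (7, 6, eng), (9, 31, x3)}
Keep only column(s) eid, floor: {(31, 9), (38, 5), (39, 7), (6, 7), (8, 6)}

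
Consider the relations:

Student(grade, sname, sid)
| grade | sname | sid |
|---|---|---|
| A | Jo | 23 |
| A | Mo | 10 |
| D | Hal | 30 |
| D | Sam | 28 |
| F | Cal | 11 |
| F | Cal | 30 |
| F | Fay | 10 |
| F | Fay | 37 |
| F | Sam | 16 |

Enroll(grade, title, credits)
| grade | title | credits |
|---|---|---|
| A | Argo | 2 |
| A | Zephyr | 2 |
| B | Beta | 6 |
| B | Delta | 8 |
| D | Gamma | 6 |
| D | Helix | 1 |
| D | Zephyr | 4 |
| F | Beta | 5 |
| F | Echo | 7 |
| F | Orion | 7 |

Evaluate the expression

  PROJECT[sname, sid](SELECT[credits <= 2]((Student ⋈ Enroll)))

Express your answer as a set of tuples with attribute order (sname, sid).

Natural join on grade: {(A, Jo, 23, Argo, 2), (A, Jo, 23, Zephyr, 2), (A, Mo, 10, Argo, 2), (A, Mo, 10, Zephyr, 2), (D, Hal, 30, Gamma, 6), (D, Hal, 30, Helix, 1), (D, Hal, 30, Zephyr, 4), (D, Sam, 28, Gamma, 6), (D, Sam, 28, Helix, 1), (D, Sam, 28, Zephyr, 4), (F, Cal, 11, Beta, 5), (F, Cal, 11, Echo, 7), (F, Cal, 11, Orion, 7), (F, Cal, 30, Beta, 5), (F, Cal, 30, Echo, 7), (F, Cal, 30, Orion, 7), (F, Fay, 10, Beta, 5), (F, Fay, 10, Echo, 7), (F, Fay, 10, Orion, 7), (F, Fay, 37, Beta, 5), (F, Fay, 37, Echo, 7), (F, Fay, 37, Orion, 7), (F, Sam, 16, Beta, 5), (F, Sam, 16, Echo, 7), (F, Sam, 16, Orion, 7)}
Apply σ_{credits <= 2}; surviving tuples: {(A, Jo, 23, Argo, 2), (A, Jo, 23, Zephyr, 2), (A, Mo, 10, Argo, 2), (A, Mo, 10, Zephyr, 2), (D, Hal, 30, Helix, 1), (D, Sam, 28, Helix, 1)}
Projecting to sname, sid (2 duplicate(s) eliminated): {(Hal, 30), (Jo, 23), (Mo, 10), (Sam, 28)}

{(Hal, 30), (Jo, 23), (Mo, 10), (Sam, 28)}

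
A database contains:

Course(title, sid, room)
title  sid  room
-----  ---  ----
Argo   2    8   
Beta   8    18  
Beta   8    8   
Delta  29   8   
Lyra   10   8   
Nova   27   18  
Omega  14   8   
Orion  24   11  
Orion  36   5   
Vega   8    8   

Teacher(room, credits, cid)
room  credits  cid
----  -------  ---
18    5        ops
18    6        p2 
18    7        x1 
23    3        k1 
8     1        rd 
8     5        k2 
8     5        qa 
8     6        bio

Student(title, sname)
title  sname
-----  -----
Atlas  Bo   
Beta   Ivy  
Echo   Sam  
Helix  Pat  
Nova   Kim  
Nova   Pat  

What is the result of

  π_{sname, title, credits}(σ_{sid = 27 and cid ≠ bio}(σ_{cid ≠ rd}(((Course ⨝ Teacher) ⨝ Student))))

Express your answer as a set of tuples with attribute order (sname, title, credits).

Natural join on room: {(Argo, 2, 8, 1, rd), (Argo, 2, 8, 5, k2), (Argo, 2, 8, 5, qa), (Argo, 2, 8, 6, bio), (Beta, 8, 18, 5, ops), (Beta, 8, 18, 6, p2), (Beta, 8, 18, 7, x1), (Beta, 8, 8, 1, rd), (Beta, 8, 8, 5, k2), (Beta, 8, 8, 5, qa), (Beta, 8, 8, 6, bio), (Delta, 29, 8, 1, rd), (Delta, 29, 8, 5, k2), (Delta, 29, 8, 5, qa), (Delta, 29, 8, 6, bio), (Lyra, 10, 8, 1, rd), (Lyra, 10, 8, 5, k2), (Lyra, 10, 8, 5, qa), (Lyra, 10, 8, 6, bio), (Nova, 27, 18, 5, ops), (Nova, 27, 18, 6, p2), (Nova, 27, 18, 7, x1), (Omega, 14, 8, 1, rd), (Omega, 14, 8, 5, k2), (Omega, 14, 8, 5, qa), (Omega, 14, 8, 6, bio), (Vega, 8, 8, 1, rd), (Vega, 8, 8, 5, k2), (Vega, 8, 8, 5, qa), (Vega, 8, 8, 6, bio)}
Natural join on title: {(Beta, 8, 18, 5, ops, Ivy), (Beta, 8, 18, 6, p2, Ivy), (Beta, 8, 18, 7, x1, Ivy), (Beta, 8, 8, 1, rd, Ivy), (Beta, 8, 8, 5, k2, Ivy), (Beta, 8, 8, 5, qa, Ivy), (Beta, 8, 8, 6, bio, Ivy), (Nova, 27, 18, 5, ops, Kim), (Nova, 27, 18, 5, ops, Pat), (Nova, 27, 18, 6, p2, Kim), (Nova, 27, 18, 6, p2, Pat), (Nova, 27, 18, 7, x1, Kim), (Nova, 27, 18, 7, x1, Pat)}
Selection cid ≠ rd: {(Beta, 8, 18, 5, ops, Ivy), (Beta, 8, 18, 6, p2, Ivy), (Beta, 8, 18, 7, x1, Ivy), (Beta, 8, 8, 5, k2, Ivy), (Beta, 8, 8, 5, qa, Ivy), (Beta, 8, 8, 6, bio, Ivy), (Nova, 27, 18, 5, ops, Kim), (Nova, 27, 18, 5, ops, Pat), (Nova, 27, 18, 6, p2, Kim), (Nova, 27, 18, 6, p2, Pat), (Nova, 27, 18, 7, x1, Kim), (Nova, 27, 18, 7, x1, Pat)}
Selection sid = 27 and cid ≠ bio: {(Nova, 27, 18, 5, ops, Kim), (Nova, 27, 18, 5, ops, Pat), (Nova, 27, 18, 6, p2, Kim), (Nova, 27, 18, 6, p2, Pat), (Nova, 27, 18, 7, x1, Kim), (Nova, 27, 18, 7, x1, Pat)}
π[sname, title, credits]: project onto (sname, title, credits) → {(Kim, Nova, 5), (Kim, Nova, 6), (Kim, Nova, 7), (Pat, Nova, 5), (Pat, Nova, 6), (Pat, Nova, 7)}

{(Kim, Nova, 5), (Kim, Nova, 6), (Kim, Nova, 7), (Pat, Nova, 5), (Pat, Nova, 6), (Pat, Nova, 7)}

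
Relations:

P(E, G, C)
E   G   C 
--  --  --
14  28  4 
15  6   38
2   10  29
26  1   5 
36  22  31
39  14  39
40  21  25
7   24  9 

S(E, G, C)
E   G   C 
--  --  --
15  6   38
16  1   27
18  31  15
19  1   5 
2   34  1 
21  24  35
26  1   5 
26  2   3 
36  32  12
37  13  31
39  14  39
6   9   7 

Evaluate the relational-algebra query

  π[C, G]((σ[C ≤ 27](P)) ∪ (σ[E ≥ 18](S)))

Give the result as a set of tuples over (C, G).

{(12, 32), (15, 31), (25, 21), (3, 2), (31, 13), (35, 24), (39, 14), (4, 28), (5, 1), (9, 24)}

Selection C ≤ 27: {(14, 28, 4), (26, 1, 5), (40, 21, 25), (7, 24, 9)}
Selection E ≥ 18: {(18, 31, 15), (19, 1, 5), (21, 24, 35), (26, 1, 5), (26, 2, 3), (36, 32, 12), (37, 13, 31), (39, 14, 39)}
Taking the union: {(14, 28, 4), (18, 31, 15), (19, 1, 5), (21, 24, 35), (26, 1, 5), (26, 2, 3), (36, 32, 12), (37, 13, 31), (39, 14, 39), (40, 21, 25), (7, 24, 9)}
π[C, G]: project onto (C, G) (1 duplicate(s) eliminated) → {(12, 32), (15, 31), (25, 21), (3, 2), (31, 13), (35, 24), (39, 14), (4, 28), (5, 1), (9, 24)}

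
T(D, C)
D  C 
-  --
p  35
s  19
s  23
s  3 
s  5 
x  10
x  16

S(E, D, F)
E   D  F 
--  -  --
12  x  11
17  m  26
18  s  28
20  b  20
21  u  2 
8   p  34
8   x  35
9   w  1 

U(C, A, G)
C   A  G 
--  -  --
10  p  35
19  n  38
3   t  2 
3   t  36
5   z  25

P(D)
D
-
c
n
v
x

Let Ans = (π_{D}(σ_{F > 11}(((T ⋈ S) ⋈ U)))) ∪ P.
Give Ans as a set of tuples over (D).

T ⋈ S (natural join on D): {(p, 35, 8, 34), (s, 19, 18, 28), (s, 23, 18, 28), (s, 3, 18, 28), (s, 5, 18, 28), (x, 10, 12, 11), (x, 10, 8, 35), (x, 16, 12, 11), (x, 16, 8, 35)}
(T ⋈ S) ⋈ U (natural join on C): {(s, 19, 18, 28, n, 38), (s, 3, 18, 28, t, 2), (s, 3, 18, 28, t, 36), (s, 5, 18, 28, z, 25), (x, 10, 12, 11, p, 35), (x, 10, 8, 35, p, 35)}
Selection F > 11: {(s, 19, 18, 28, n, 38), (s, 3, 18, 28, t, 2), (s, 3, 18, 28, t, 36), (s, 5, 18, 28, z, 25), (x, 10, 8, 35, p, 35)}
π[D]: project onto (D) (3 duplicate(s) eliminated) → {s, x}
Set union of the two operands is {c, n, s, v, x}.

{c, n, s, v, x}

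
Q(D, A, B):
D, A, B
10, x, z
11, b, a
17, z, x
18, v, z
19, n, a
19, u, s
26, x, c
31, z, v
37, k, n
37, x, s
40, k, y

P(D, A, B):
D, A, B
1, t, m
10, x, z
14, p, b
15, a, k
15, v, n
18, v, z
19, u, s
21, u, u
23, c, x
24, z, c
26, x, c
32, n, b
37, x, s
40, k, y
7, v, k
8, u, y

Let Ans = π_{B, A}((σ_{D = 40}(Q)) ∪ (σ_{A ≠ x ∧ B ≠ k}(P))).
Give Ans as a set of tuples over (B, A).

{(b, n), (b, p), (c, z), (m, t), (n, v), (s, u), (u, u), (x, c), (y, k), (y, u), (z, v)}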